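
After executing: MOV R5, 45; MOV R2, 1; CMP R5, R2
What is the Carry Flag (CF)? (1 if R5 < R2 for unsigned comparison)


Register state trace:
  MOV R5, 45  → R5 = 45
  MOV R2, 1  → R2 = 1
  CMP R5, R2  → unsigned 45 - 1: no borrow
  45 >= 1, so CF = 0
CF = 0

0


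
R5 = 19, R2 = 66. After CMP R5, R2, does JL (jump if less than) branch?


Trace:
  R5 = 19, R2 = 66
  CMP R5, R2  → compares 19 vs 66
  JL checks: is 19 less than 66?
  19 < 66, so condition is true
Branch taken: Yes

Yes


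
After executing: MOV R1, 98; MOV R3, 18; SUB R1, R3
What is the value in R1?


Register state trace:
  MOV R1, 98  → R1 = 98
  MOV R3, 18  → R3 = 18
  SUB R1, R3  → R1 = 98 - 18 = 80
Final: R1 = 80

80


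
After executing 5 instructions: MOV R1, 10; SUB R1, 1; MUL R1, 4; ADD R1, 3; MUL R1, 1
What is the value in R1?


Register state trace:
  MOV R1, 10  → R1 = 10
  SUB R1, 1  → R1 = 10 - 1 = 9
  MUL R1, 4  → R1 = 9 * 4 = 36
  ADD R1, 3  → R1 = 36 + 3 = 39
  MUL R1, 1  → R1 = 39 * 1 = 39
Final: R1 = 39

39


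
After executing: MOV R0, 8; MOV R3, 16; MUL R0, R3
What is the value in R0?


Register state trace:
  MOV R0, 8  → R0 = 8
  MOV R3, 16  → R3 = 16
  MUL R0, R3  → R0 = 8 * 16 = 128
Final: R0 = 128

128


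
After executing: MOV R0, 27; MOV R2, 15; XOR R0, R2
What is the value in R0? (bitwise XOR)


Register state trace:
  MOV R0, 27  → R0 = 27 (0b00011011)
  MOV R2, 15  → R2 = 15 (0b00001111)
  XOR R0, R2  → R0 = 27 XOR 15 = 20 (0b00010100)
Final: R0 = 20

20


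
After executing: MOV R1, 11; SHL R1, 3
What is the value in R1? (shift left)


Register state trace:
  MOV R1, 11  → R1 = 11
  SHL R1, 3  → R1 = 11 << 3 = 11 * 2^3 = 88
Final: R1 = 88

88


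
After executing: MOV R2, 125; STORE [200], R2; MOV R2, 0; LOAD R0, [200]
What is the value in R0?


Register and memory trace:
  MOV R2, 125  → R2 = 125
  STORE [200], R2  → mem[200] = 125
  MOV R2, 0  → R2 = 0
  LOAD R0, [200]  → R0 = mem[200] = 125
Final: R0 = 125

125


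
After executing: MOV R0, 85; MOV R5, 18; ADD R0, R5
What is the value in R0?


Register state trace:
  MOV R0, 85  → R0 = 85
  MOV R5, 18  → R5 = 18
  ADD R0, R5  → R0 = 85 + 18 = 103
Final: R0 = 103

103


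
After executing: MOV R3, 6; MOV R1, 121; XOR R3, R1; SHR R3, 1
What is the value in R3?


Register state trace:
  MOV R3, 6  → R3 = 6 (0b00000110)
  MOV R1, 121  → R1 = 121 (0b01111001)
  XOR R3, R1  → R3 = 6 XOR 121 = 127 (0b01111111)
  SHR R3, 1  → R3 = 127 >> 1 = 63
Final: R3 = 63

63


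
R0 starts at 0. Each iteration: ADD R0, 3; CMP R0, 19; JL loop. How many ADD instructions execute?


Loop trace (R0 starts at 0, target 19, step 3):
  ADD #1: R0 = 0 + 3 = 3  → 3 < 19, loop
  ADD #2: R0 = 3 + 3 = 6  → 6 < 19, loop
  ADD #3: R0 = 6 + 3 = 9  → 9 < 19, loop
  ADD #4: R0 = 9 + 3 = 12  → 12 < 19, loop
  ADD #5: R0 = 12 + 3 = 15  → 15 < 19, loop
  ADD #6: R0 = 15 + 3 = 18  → 18 < 19, loop
  ADD #7: R0 = 18 + 3 = 21  → 21 >= 19, exit
Total ADD instructions: 7

7


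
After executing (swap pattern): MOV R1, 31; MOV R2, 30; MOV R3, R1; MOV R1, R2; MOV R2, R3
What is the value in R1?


Register state trace (swap pattern):
  MOV R1, 31  → R1 = 31
  MOV R2, 30  → R2 = 30
  MOV R3, R1  → R3 = 31  (save R1)
  MOV R1, R2  → R1 = 30  (R1 gets R2's value)
  MOV R2, R3  → R2 = 31  (R2 gets saved value)
Final: R1 = 30

30


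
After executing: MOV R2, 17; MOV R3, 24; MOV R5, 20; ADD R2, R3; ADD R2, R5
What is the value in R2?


Register state trace:
  MOV R2, 17  → R2 = 17
  MOV R3, 24  → R3 = 24
  MOV R5, 20  → R5 = 20
  ADD R2, R3  → R2 = 17 + 24 = 41
  ADD R2, R5  → R2 = 41 + 20 = 61
Final: R2 = 61

61


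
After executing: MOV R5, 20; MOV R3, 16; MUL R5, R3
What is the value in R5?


Register state trace:
  MOV R5, 20  → R5 = 20
  MOV R3, 16  → R3 = 16
  MUL R5, R3  → R5 = 20 * 16 = 320
Final: R5 = 320

320


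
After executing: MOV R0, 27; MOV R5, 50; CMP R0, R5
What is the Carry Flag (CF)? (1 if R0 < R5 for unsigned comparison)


Register state trace:
  MOV R0, 27  → R0 = 27
  MOV R5, 50  → R5 = 50
  CMP R0, R5  → unsigned 27 - 50: borrow occurs
  27 < 50, so CF = 1
CF = 1

1


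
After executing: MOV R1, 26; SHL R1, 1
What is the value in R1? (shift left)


Register state trace:
  MOV R1, 26  → R1 = 26
  SHL R1, 1  → R1 = 26 << 1 = 26 * 2^1 = 52
Final: R1 = 52

52


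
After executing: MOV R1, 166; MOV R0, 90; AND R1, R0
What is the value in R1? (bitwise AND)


Register state trace:
  MOV R1, 166  → R1 = 166 (0b10100110)
  MOV R0, 90  → R0 = 90 (0b01011010)
  AND R1, R0  → R1 = 166 AND 90 = 2 (0b00000010)
Final: R1 = 2

2


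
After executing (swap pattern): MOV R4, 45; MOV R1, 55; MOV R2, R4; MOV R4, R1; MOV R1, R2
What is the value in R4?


Register state trace (swap pattern):
  MOV R4, 45  → R4 = 45
  MOV R1, 55  → R1 = 55
  MOV R2, R4  → R2 = 45  (save R4)
  MOV R4, R1  → R4 = 55  (R4 gets R1's value)
  MOV R1, R2  → R1 = 45  (R1 gets saved value)
Final: R4 = 55

55


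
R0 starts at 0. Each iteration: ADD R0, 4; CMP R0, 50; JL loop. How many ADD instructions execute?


Loop trace (R0 starts at 0, target 50, step 4):
  ADD #1: R0 = 0 + 4 = 4  → 4 < 50, loop
  ADD #2: R0 = 4 + 4 = 8  → 8 < 50, loop
  ADD #3: R0 = 8 + 4 = 12  → 12 < 50, loop
  ADD #4: R0 = 12 + 4 = 16  → 16 < 50, loop
  ADD #5: R0 = 16 + 4 = 20  → 20 < 50, loop
  ADD #6: R0 = 20 + 4 = 24  → 24 < 50, loop
  ADD #7: R0 = 24 + 4 = 28  → 28 < 50, loop
  ADD #8: R0 = 28 + 4 = 32  → 32 < 50, loop
  ADD #9: R0 = 32 + 4 = 36  → 36 < 50, loop
  ADD #10: R0 = 36 + 4 = 40  → 40 < 50, loop
  ADD #11: R0 = 40 + 4 = 44  → 44 < 50, loop
  ADD #12: R0 = 44 + 4 = 48  → 48 < 50, loop
  ADD #13: R0 = 48 + 4 = 52  → 52 >= 50, exit
Total ADD instructions: 13

13


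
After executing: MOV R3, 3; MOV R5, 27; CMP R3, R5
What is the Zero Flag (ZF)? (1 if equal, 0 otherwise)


Register state trace:
  MOV R3, 3  → R3 = 3
  MOV R5, 27  → R5 = 27
  CMP R3, R5  → computes 3 - 27 = -24
  Result is nonzero, so values are not equal
ZF = 0

0


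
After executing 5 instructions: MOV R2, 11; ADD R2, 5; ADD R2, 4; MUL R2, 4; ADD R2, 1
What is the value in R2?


Register state trace:
  MOV R2, 11  → R2 = 11
  ADD R2, 5  → R2 = 11 + 5 = 16
  ADD R2, 4  → R2 = 16 + 4 = 20
  MUL R2, 4  → R2 = 20 * 4 = 80
  ADD R2, 1  → R2 = 80 + 1 = 81
Final: R2 = 81

81


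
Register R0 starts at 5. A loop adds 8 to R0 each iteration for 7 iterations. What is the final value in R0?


Starting value: R0 = 5
  Iter 1: R0 = 5 + 8 = 13
  Iter 2: R0 = 13 + 8 = 21
  Iter 3: R0 = 21 + 8 = 29
  Iter 4: R0 = 29 + 8 = 37
  Iter 5: R0 = 37 + 8 = 45
  Iter 6: R0 = 45 + 8 = 53
  Iter 7: R0 = 53 + 8 = 61
Final: R0 = 61

61


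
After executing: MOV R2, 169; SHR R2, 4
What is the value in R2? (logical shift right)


Register state trace:
  MOV R2, 169  → R2 = 169
  SHR R2, 4  → R2 = 169 >> 4 = 169 // 2^4 = 10
Final: R2 = 10

10


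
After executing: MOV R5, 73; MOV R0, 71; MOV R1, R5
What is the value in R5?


Register state trace:
  MOV R5, 73  → R5 = 73
  MOV R0, 71  → R0 = 71
  MOV R1, R5  → R1 = 73
Final: R5 = 73

73


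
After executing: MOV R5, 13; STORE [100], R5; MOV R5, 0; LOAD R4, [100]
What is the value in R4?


Register and memory trace:
  MOV R5, 13  → R5 = 13
  STORE [100], R5  → mem[100] = 13
  MOV R5, 0  → R5 = 0
  LOAD R4, [100]  → R4 = mem[100] = 13
Final: R4 = 13

13


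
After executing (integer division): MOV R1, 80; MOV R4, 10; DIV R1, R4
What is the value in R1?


Register state trace:
  MOV R1, 80  → R1 = 80
  MOV R4, 10  → R4 = 10
  DIV R1, R4  → R1 = 80 // 10 = 8
Final: R1 = 8

8


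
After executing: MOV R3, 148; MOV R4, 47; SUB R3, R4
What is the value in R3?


Register state trace:
  MOV R3, 148  → R3 = 148
  MOV R4, 47  → R4 = 47
  SUB R3, R4  → R3 = 148 - 47 = 101
Final: R3 = 101

101


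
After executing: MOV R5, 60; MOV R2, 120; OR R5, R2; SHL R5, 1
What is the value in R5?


Register state trace:
  MOV R5, 60  → R5 = 60 (0b00111100)
  MOV R2, 120  → R2 = 120 (0b01111000)
  OR R5, R2  → R5 = 60 OR 120 = 124 (0b01111100)
  SHL R5, 1  → R5 = 124 << 1 = 248
Final: R5 = 248

248


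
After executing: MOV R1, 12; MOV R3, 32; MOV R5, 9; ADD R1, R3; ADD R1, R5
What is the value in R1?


Register state trace:
  MOV R1, 12  → R1 = 12
  MOV R3, 32  → R3 = 32
  MOV R5, 9  → R5 = 9
  ADD R1, R3  → R1 = 12 + 32 = 44
  ADD R1, R5  → R1 = 44 + 9 = 53
Final: R1 = 53

53


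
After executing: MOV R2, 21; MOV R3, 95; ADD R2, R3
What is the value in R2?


Register state trace:
  MOV R2, 21  → R2 = 21
  MOV R3, 95  → R3 = 95
  ADD R2, R3  → R2 = 21 + 95 = 116
Final: R2 = 116

116


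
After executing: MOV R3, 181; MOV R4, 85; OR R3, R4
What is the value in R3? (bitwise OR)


Register state trace:
  MOV R3, 181  → R3 = 181 (0b10110101)
  MOV R4, 85  → R4 = 85 (0b01010101)
  OR R3, R4   → R3 = 181 OR 85 = 245 (0b11110101)
Final: R3 = 245

245


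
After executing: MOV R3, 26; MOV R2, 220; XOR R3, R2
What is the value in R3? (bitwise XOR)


Register state trace:
  MOV R3, 26  → R3 = 26 (0b00011010)
  MOV R2, 220  → R2 = 220 (0b11011100)
  XOR R3, R2  → R3 = 26 XOR 220 = 198 (0b11000110)
Final: R3 = 198

198


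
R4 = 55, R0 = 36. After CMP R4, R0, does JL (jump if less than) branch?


Trace:
  R4 = 55, R0 = 36
  CMP R4, R0  → compares 55 vs 36
  JL checks: is 55 less than 36?
  55 > 36, so condition is false
Branch taken: No

No


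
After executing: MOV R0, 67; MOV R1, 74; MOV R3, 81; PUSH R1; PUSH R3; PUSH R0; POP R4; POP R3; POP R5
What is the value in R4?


Stack trace (top is rightmost):
  MOV R0, 67  → R0 = 67
  MOV R1, 74  → R1 = 74
  MOV R3, 81  → R3 = 81
  PUSH R1  → stack: [74]
  PUSH R3  → stack: [74, 81]
  PUSH R0  → stack: [74, 81, 67]
  POP R4  → R4 = 67, stack: [74, 81]
  POP R3  → R3 = 81, stack: [74]
  POP R5  → R5 = 74, stack: []
Final: R4 = 67

67


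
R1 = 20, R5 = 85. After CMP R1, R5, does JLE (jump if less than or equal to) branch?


Trace:
  R1 = 20, R5 = 85
  CMP R1, R5  → compares 20 vs 85
  JLE checks: is 20 less than or equal to 85?
  20 < 85, so condition is true
Branch taken: Yes

Yes


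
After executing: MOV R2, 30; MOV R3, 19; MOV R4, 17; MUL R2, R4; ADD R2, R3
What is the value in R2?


Register state trace:
  MOV R2, 30  → R2 = 30
  MOV R3, 19  → R3 = 19
  MOV R4, 17  → R4 = 17
  MUL R2, R4  → R2 = 30 * 17 = 510
  ADD R2, R3  → R2 = 510 + 19 = 529
Final: R2 = 529

529


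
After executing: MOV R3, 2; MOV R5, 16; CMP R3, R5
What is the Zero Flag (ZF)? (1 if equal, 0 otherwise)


Register state trace:
  MOV R3, 2  → R3 = 2
  MOV R5, 16  → R5 = 16
  CMP R3, R5  → computes 2 - 16 = -14
  Result is nonzero, so values are not equal
ZF = 0

0


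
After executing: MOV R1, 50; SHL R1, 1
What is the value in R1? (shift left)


Register state trace:
  MOV R1, 50  → R1 = 50
  SHL R1, 1  → R1 = 50 << 1 = 50 * 2^1 = 100
Final: R1 = 100

100


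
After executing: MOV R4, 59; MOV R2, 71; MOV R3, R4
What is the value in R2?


Register state trace:
  MOV R4, 59  → R4 = 59
  MOV R2, 71  → R2 = 71
  MOV R3, R4  → R3 = 59
Final: R2 = 71

71


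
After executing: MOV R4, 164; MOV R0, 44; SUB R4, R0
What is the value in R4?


Register state trace:
  MOV R4, 164  → R4 = 164
  MOV R0, 44  → R0 = 44
  SUB R4, R0  → R4 = 164 - 44 = 120
Final: R4 = 120

120


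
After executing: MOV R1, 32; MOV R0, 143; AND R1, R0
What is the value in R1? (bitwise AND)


Register state trace:
  MOV R1, 32  → R1 = 32 (0b00100000)
  MOV R0, 143  → R0 = 143 (0b10001111)
  AND R1, R0  → R1 = 32 AND 143 = 0 (0b00000000)
Final: R1 = 0

0


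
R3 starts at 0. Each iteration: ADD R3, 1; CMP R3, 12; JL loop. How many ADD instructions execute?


Loop trace (R3 starts at 0, target 12, step 1):
  ADD #1: R3 = 0 + 1 = 1  → 1 < 12, loop
  ADD #2: R3 = 1 + 1 = 2  → 2 < 12, loop
  ADD #3: R3 = 2 + 1 = 3  → 3 < 12, loop
  ADD #4: R3 = 3 + 1 = 4  → 4 < 12, loop
  ADD #5: R3 = 4 + 1 = 5  → 5 < 12, loop
  ADD #6: R3 = 5 + 1 = 6  → 6 < 12, loop
  ADD #7: R3 = 6 + 1 = 7  → 7 < 12, loop
  ADD #8: R3 = 7 + 1 = 8  → 8 < 12, loop
  ADD #9: R3 = 8 + 1 = 9  → 9 < 12, loop
  ADD #10: R3 = 9 + 1 = 10  → 10 < 12, loop
  ADD #11: R3 = 10 + 1 = 11  → 11 < 12, loop
  ADD #12: R3 = 11 + 1 = 12  → 12 >= 12, exit
Total ADD instructions: 12

12


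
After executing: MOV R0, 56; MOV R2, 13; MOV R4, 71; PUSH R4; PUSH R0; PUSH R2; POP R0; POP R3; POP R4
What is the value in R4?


Stack trace (top is rightmost):
  MOV R0, 56  → R0 = 56
  MOV R2, 13  → R2 = 13
  MOV R4, 71  → R4 = 71
  PUSH R4  → stack: [71]
  PUSH R0  → stack: [71, 56]
  PUSH R2  → stack: [71, 56, 13]
  POP R0  → R0 = 13, stack: [71, 56]
  POP R3  → R3 = 56, stack: [71]
  POP R4  → R4 = 71, stack: []
Final: R4 = 71

71


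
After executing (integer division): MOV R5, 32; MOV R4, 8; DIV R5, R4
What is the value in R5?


Register state trace:
  MOV R5, 32  → R5 = 32
  MOV R4, 8  → R4 = 8
  DIV R5, R4  → R5 = 32 // 8 = 4
Final: R5 = 4

4


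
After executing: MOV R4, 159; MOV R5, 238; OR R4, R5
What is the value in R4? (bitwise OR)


Register state trace:
  MOV R4, 159  → R4 = 159 (0b10011111)
  MOV R5, 238  → R5 = 238 (0b11101110)
  OR R4, R5   → R4 = 159 OR 238 = 255 (0b11111111)
Final: R4 = 255

255


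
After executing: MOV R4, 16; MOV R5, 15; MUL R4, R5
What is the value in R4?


Register state trace:
  MOV R4, 16  → R4 = 16
  MOV R5, 15  → R5 = 15
  MUL R4, R5  → R4 = 16 * 15 = 240
Final: R4 = 240

240


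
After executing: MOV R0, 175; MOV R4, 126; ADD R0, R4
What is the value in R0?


Register state trace:
  MOV R0, 175  → R0 = 175
  MOV R4, 126  → R4 = 126
  ADD R0, R4  → R0 = 175 + 126 = 301
Final: R0 = 301

301


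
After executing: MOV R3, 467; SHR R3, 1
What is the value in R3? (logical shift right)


Register state trace:
  MOV R3, 467  → R3 = 467
  SHR R3, 1  → R3 = 467 >> 1 = 467 // 2^1 = 233
Final: R3 = 233

233


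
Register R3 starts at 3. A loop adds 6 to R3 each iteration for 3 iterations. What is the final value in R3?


Starting value: R3 = 3
  Iter 1: R3 = 3 + 6 = 9
  Iter 2: R3 = 9 + 6 = 15
  Iter 3: R3 = 15 + 6 = 21
Final: R3 = 21

21


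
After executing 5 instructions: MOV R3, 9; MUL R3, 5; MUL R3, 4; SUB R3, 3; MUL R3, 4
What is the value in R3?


Register state trace:
  MOV R3, 9  → R3 = 9
  MUL R3, 5  → R3 = 9 * 5 = 45
  MUL R3, 4  → R3 = 45 * 4 = 180
  SUB R3, 3  → R3 = 180 - 3 = 177
  MUL R3, 4  → R3 = 177 * 4 = 708
Final: R3 = 708

708


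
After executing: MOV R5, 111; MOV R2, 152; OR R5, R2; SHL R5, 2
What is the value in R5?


Register state trace:
  MOV R5, 111  → R5 = 111 (0b01101111)
  MOV R2, 152  → R2 = 152 (0b10011000)
  OR R5, R2  → R5 = 111 OR 152 = 255 (0b11111111)
  SHL R5, 2  → R5 = 255 << 2 = 1020
Final: R5 = 1020

1020


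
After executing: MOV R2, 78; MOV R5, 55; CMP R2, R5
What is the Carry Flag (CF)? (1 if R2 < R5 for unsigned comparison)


Register state trace:
  MOV R2, 78  → R2 = 78
  MOV R5, 55  → R5 = 55
  CMP R2, R5  → unsigned 78 - 55: no borrow
  78 >= 55, so CF = 0
CF = 0

0


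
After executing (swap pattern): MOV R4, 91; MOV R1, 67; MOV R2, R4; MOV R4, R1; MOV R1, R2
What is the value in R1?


Register state trace (swap pattern):
  MOV R4, 91  → R4 = 91
  MOV R1, 67  → R1 = 67
  MOV R2, R4  → R2 = 91  (save R4)
  MOV R4, R1  → R4 = 67  (R4 gets R1's value)
  MOV R1, R2  → R1 = 91  (R1 gets saved value)
Final: R1 = 91

91


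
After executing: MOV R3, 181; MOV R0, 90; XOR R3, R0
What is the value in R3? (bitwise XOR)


Register state trace:
  MOV R3, 181  → R3 = 181 (0b10110101)
  MOV R0, 90  → R0 = 90 (0b01011010)
  XOR R3, R0  → R3 = 181 XOR 90 = 239 (0b11101111)
Final: R3 = 239

239


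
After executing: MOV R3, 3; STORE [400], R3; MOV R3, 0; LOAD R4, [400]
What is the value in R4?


Register and memory trace:
  MOV R3, 3  → R3 = 3
  STORE [400], R3  → mem[400] = 3
  MOV R3, 0  → R3 = 0
  LOAD R4, [400]  → R4 = mem[400] = 3
Final: R4 = 3

3


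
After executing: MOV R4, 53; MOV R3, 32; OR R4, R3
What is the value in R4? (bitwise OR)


Register state trace:
  MOV R4, 53  → R4 = 53 (0b00110101)
  MOV R3, 32  → R3 = 32 (0b00100000)
  OR R4, R3   → R4 = 53 OR 32 = 53 (0b00110101)
Final: R4 = 53

53


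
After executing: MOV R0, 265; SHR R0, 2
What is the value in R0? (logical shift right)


Register state trace:
  MOV R0, 265  → R0 = 265
  SHR R0, 2  → R0 = 265 >> 2 = 265 // 2^2 = 66
Final: R0 = 66

66


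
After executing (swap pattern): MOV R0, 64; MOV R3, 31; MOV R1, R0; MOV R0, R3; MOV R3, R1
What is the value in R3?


Register state trace (swap pattern):
  MOV R0, 64  → R0 = 64
  MOV R3, 31  → R3 = 31
  MOV R1, R0  → R1 = 64  (save R0)
  MOV R0, R3  → R0 = 31  (R0 gets R3's value)
  MOV R3, R1  → R3 = 64  (R3 gets saved value)
Final: R3 = 64

64


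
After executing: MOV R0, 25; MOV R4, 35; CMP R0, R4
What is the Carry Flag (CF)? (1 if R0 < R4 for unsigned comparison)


Register state trace:
  MOV R0, 25  → R0 = 25
  MOV R4, 35  → R4 = 35
  CMP R0, R4  → unsigned 25 - 35: borrow occurs
  25 < 35, so CF = 1
CF = 1

1


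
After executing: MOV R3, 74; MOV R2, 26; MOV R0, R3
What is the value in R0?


Register state trace:
  MOV R3, 74  → R3 = 74
  MOV R2, 26  → R2 = 26
  MOV R0, R3  → R0 = 74
Final: R0 = 74

74


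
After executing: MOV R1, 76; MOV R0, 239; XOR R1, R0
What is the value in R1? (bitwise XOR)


Register state trace:
  MOV R1, 76  → R1 = 76 (0b01001100)
  MOV R0, 239  → R0 = 239 (0b11101111)
  XOR R1, R0  → R1 = 76 XOR 239 = 163 (0b10100011)
Final: R1 = 163

163


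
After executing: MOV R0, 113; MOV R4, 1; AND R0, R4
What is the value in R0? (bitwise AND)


Register state trace:
  MOV R0, 113  → R0 = 113 (0b01110001)
  MOV R4, 1  → R4 = 1 (0b00000001)
  AND R0, R4  → R0 = 113 AND 1 = 1 (0b00000001)
Final: R0 = 1

1


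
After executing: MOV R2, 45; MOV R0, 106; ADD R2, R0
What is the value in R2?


Register state trace:
  MOV R2, 45  → R2 = 45
  MOV R0, 106  → R0 = 106
  ADD R2, R0  → R2 = 45 + 106 = 151
Final: R2 = 151

151


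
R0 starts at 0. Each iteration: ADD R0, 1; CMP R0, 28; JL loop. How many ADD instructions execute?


Loop trace (R0 starts at 0, target 28, step 1):
  ADD #1: R0 = 0 + 1 = 1  → 1 < 28, loop
  ADD #2: R0 = 1 + 1 = 2  → 2 < 28, loop
  ADD #3: R0 = 2 + 1 = 3  → 3 < 28, loop
  ADD #4: R0 = 3 + 1 = 4  → 4 < 28, loop
  ADD #5: R0 = 4 + 1 = 5  → 5 < 28, loop
  ADD #6: R0 = 5 + 1 = 6  → 6 < 28, loop
  ADD #7: R0 = 6 + 1 = 7  → 7 < 28, loop
  ADD #8: R0 = 7 + 1 = 8  → 8 < 28, loop
  ADD #9: R0 = 8 + 1 = 9  → 9 < 28, loop
  ADD #10: R0 = 9 + 1 = 10  → 10 < 28, loop
  ADD #11: R0 = 10 + 1 = 11  → 11 < 28, loop
  ADD #12: R0 = 11 + 1 = 12  → 12 < 28, loop
  ADD #13: R0 = 12 + 1 = 13  → 13 < 28, loop
  ADD #14: R0 = 13 + 1 = 14  → 14 < 28, loop
  ADD #15: R0 = 14 + 1 = 15  → 15 < 28, loop
  ADD #16: R0 = 15 + 1 = 16  → 16 < 28, loop
  ADD #17: R0 = 16 + 1 = 17  → 17 < 28, loop
  ADD #18: R0 = 17 + 1 = 18  → 18 < 28, loop
  ADD #19: R0 = 18 + 1 = 19  → 19 < 28, loop
  ADD #20: R0 = 19 + 1 = 20  → 20 < 28, loop
  ADD #21: R0 = 20 + 1 = 21  → 21 < 28, loop
  ADD #22: R0 = 21 + 1 = 22  → 22 < 28, loop
  ADD #23: R0 = 22 + 1 = 23  → 23 < 28, loop
  ADD #24: R0 = 23 + 1 = 24  → 24 < 28, loop
  ADD #25: R0 = 24 + 1 = 25  → 25 < 28, loop
  ADD #26: R0 = 25 + 1 = 26  → 26 < 28, loop
  ADD #27: R0 = 26 + 1 = 27  → 27 < 28, loop
  ADD #28: R0 = 27 + 1 = 28  → 28 >= 28, exit
Total ADD instructions: 28

28


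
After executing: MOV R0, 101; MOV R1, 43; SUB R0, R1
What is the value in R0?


Register state trace:
  MOV R0, 101  → R0 = 101
  MOV R1, 43  → R1 = 43
  SUB R0, R1  → R0 = 101 - 43 = 58
Final: R0 = 58

58


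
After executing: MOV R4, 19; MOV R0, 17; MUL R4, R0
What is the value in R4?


Register state trace:
  MOV R4, 19  → R4 = 19
  MOV R0, 17  → R0 = 17
  MUL R4, R0  → R4 = 19 * 17 = 323
Final: R4 = 323

323


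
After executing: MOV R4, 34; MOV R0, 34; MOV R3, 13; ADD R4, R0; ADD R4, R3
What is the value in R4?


Register state trace:
  MOV R4, 34  → R4 = 34
  MOV R0, 34  → R0 = 34
  MOV R3, 13  → R3 = 13
  ADD R4, R0  → R4 = 34 + 34 = 68
  ADD R4, R3  → R4 = 68 + 13 = 81
Final: R4 = 81

81


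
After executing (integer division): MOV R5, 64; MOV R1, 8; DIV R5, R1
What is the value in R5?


Register state trace:
  MOV R5, 64  → R5 = 64
  MOV R1, 8  → R1 = 8
  DIV R5, R1  → R5 = 64 // 8 = 8
Final: R5 = 8

8


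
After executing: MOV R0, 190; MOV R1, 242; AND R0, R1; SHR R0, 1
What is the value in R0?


Register state trace:
  MOV R0, 190  → R0 = 190 (0b10111110)
  MOV R1, 242  → R1 = 242 (0b11110010)
  AND R0, R1  → R0 = 190 AND 242 = 178 (0b10110010)
  SHR R0, 1  → R0 = 178 >> 1 = 89
Final: R0 = 89

89


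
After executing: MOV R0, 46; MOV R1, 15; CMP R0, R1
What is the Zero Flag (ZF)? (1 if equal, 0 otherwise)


Register state trace:
  MOV R0, 46  → R0 = 46
  MOV R1, 15  → R1 = 15
  CMP R0, R1  → computes 46 - 15 = 31
  Result is nonzero, so values are not equal
ZF = 0

0


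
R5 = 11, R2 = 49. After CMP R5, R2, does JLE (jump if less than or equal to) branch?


Trace:
  R5 = 11, R2 = 49
  CMP R5, R2  → compares 11 vs 49
  JLE checks: is 11 less than or equal to 49?
  11 < 49, so condition is true
Branch taken: Yes

Yes


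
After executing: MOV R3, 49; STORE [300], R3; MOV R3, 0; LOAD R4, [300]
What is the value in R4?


Register and memory trace:
  MOV R3, 49  → R3 = 49
  STORE [300], R3  → mem[300] = 49
  MOV R3, 0  → R3 = 0
  LOAD R4, [300]  → R4 = mem[300] = 49
Final: R4 = 49

49


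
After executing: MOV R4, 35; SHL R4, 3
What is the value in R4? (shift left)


Register state trace:
  MOV R4, 35  → R4 = 35
  SHL R4, 3  → R4 = 35 << 3 = 35 * 2^3 = 280
Final: R4 = 280

280


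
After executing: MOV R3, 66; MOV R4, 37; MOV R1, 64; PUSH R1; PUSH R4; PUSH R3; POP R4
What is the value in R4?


Stack trace (top is rightmost):
  MOV R3, 66  → R3 = 66
  MOV R4, 37  → R4 = 37
  MOV R1, 64  → R1 = 64
  PUSH R1  → stack: [64]
  PUSH R4  → stack: [64, 37]
  PUSH R3  → stack: [64, 37, 66]
  POP R4  → R4 = 66, stack: [64, 37]
Final: R4 = 66

66


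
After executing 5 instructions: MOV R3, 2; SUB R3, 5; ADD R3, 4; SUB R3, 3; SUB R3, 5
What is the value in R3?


Register state trace:
  MOV R3, 2  → R3 = 2
  SUB R3, 5  → R3 = 2 - 5 = -3
  ADD R3, 4  → R3 = -3 + 4 = 1
  SUB R3, 3  → R3 = 1 - 3 = -2
  SUB R3, 5  → R3 = -2 - 5 = -7
Final: R3 = -7

-7


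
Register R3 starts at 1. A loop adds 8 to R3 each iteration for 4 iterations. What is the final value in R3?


Starting value: R3 = 1
  Iter 1: R3 = 1 + 8 = 9
  Iter 2: R3 = 9 + 8 = 17
  Iter 3: R3 = 17 + 8 = 25
  Iter 4: R3 = 25 + 8 = 33
Final: R3 = 33

33


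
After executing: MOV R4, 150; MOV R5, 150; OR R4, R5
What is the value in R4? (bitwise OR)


Register state trace:
  MOV R4, 150  → R4 = 150 (0b10010110)
  MOV R5, 150  → R5 = 150 (0b10010110)
  OR R4, R5   → R4 = 150 OR 150 = 150 (0b10010110)
Final: R4 = 150

150


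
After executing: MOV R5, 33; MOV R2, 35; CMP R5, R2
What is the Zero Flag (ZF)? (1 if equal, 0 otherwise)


Register state trace:
  MOV R5, 33  → R5 = 33
  MOV R2, 35  → R2 = 35
  CMP R5, R2  → computes 33 - 35 = -2
  Result is nonzero, so values are not equal
ZF = 0

0


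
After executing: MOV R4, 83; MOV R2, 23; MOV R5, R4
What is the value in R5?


Register state trace:
  MOV R4, 83  → R4 = 83
  MOV R2, 23  → R2 = 23
  MOV R5, R4  → R5 = 83
Final: R5 = 83

83


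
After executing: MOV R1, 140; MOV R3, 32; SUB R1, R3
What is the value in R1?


Register state trace:
  MOV R1, 140  → R1 = 140
  MOV R3, 32  → R3 = 32
  SUB R1, R3  → R1 = 140 - 32 = 108
Final: R1 = 108

108


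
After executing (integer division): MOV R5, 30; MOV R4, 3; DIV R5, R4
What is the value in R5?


Register state trace:
  MOV R5, 30  → R5 = 30
  MOV R4, 3  → R4 = 3
  DIV R5, R4  → R5 = 30 // 3 = 10
Final: R5 = 10

10


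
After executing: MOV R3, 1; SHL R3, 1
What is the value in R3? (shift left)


Register state trace:
  MOV R3, 1  → R3 = 1
  SHL R3, 1  → R3 = 1 << 1 = 1 * 2^1 = 2
Final: R3 = 2

2


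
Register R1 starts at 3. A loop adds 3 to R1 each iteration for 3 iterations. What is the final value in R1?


Starting value: R1 = 3
  Iter 1: R1 = 3 + 3 = 6
  Iter 2: R1 = 6 + 3 = 9
  Iter 3: R1 = 9 + 3 = 12
Final: R1 = 12

12


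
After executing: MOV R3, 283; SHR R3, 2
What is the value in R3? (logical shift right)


Register state trace:
  MOV R3, 283  → R3 = 283
  SHR R3, 2  → R3 = 283 >> 2 = 283 // 2^2 = 70
Final: R3 = 70

70


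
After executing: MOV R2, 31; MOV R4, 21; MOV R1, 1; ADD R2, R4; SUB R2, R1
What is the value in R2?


Register state trace:
  MOV R2, 31  → R2 = 31
  MOV R4, 21  → R4 = 21
  MOV R1, 1  → R1 = 1
  ADD R2, R4  → R2 = 31 + 21 = 52
  SUB R2, R1  → R2 = 52 - 1 = 51
Final: R2 = 51

51


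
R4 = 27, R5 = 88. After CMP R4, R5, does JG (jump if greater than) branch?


Trace:
  R4 = 27, R5 = 88
  CMP R4, R5  → compares 27 vs 88
  JG checks: is 27 greater than 88?
  27 < 88, so condition is false
Branch taken: No

No


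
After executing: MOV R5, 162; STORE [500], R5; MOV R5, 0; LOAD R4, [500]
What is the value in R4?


Register and memory trace:
  MOV R5, 162  → R5 = 162
  STORE [500], R5  → mem[500] = 162
  MOV R5, 0  → R5 = 0
  LOAD R4, [500]  → R4 = mem[500] = 162
Final: R4 = 162

162


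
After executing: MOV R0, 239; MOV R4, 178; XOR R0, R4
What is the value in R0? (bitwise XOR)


Register state trace:
  MOV R0, 239  → R0 = 239 (0b11101111)
  MOV R4, 178  → R4 = 178 (0b10110010)
  XOR R0, R4  → R0 = 239 XOR 178 = 93 (0b01011101)
Final: R0 = 93

93


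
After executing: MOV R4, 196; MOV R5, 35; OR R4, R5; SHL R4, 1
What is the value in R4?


Register state trace:
  MOV R4, 196  → R4 = 196 (0b11000100)
  MOV R5, 35  → R5 = 35 (0b00100011)
  OR R4, R5  → R4 = 196 OR 35 = 231 (0b11100111)
  SHL R4, 1  → R4 = 231 << 1 = 462
Final: R4 = 462

462


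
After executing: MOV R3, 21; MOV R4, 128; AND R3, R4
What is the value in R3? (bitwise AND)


Register state trace:
  MOV R3, 21  → R3 = 21 (0b00010101)
  MOV R4, 128  → R4 = 128 (0b10000000)
  AND R3, R4  → R3 = 21 AND 128 = 0 (0b00000000)
Final: R3 = 0

0


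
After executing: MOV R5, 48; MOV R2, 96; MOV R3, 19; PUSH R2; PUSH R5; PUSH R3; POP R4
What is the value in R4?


Stack trace (top is rightmost):
  MOV R5, 48  → R5 = 48
  MOV R2, 96  → R2 = 96
  MOV R3, 19  → R3 = 19
  PUSH R2  → stack: [96]
  PUSH R5  → stack: [96, 48]
  PUSH R3  → stack: [96, 48, 19]
  POP R4  → R4 = 19, stack: [96, 48]
Final: R4 = 19

19


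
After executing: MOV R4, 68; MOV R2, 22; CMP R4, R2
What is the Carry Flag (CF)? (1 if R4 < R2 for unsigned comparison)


Register state trace:
  MOV R4, 68  → R4 = 68
  MOV R2, 22  → R2 = 22
  CMP R4, R2  → unsigned 68 - 22: no borrow
  68 >= 22, so CF = 0
CF = 0

0


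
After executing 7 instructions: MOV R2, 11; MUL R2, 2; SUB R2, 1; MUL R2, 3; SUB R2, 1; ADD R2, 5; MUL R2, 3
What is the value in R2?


Register state trace:
  MOV R2, 11  → R2 = 11
  MUL R2, 2  → R2 = 11 * 2 = 22
  SUB R2, 1  → R2 = 22 - 1 = 21
  MUL R2, 3  → R2 = 21 * 3 = 63
  SUB R2, 1  → R2 = 63 - 1 = 62
  ADD R2, 5  → R2 = 62 + 5 = 67
  MUL R2, 3  → R2 = 67 * 3 = 201
Final: R2 = 201

201


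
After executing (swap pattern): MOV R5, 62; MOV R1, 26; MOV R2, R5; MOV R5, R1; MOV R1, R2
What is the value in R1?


Register state trace (swap pattern):
  MOV R5, 62  → R5 = 62
  MOV R1, 26  → R1 = 26
  MOV R2, R5  → R2 = 62  (save R5)
  MOV R5, R1  → R5 = 26  (R5 gets R1's value)
  MOV R1, R2  → R1 = 62  (R1 gets saved value)
Final: R1 = 62

62


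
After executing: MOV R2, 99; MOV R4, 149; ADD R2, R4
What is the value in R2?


Register state trace:
  MOV R2, 99  → R2 = 99
  MOV R4, 149  → R4 = 149
  ADD R2, R4  → R2 = 99 + 149 = 248
Final: R2 = 248

248


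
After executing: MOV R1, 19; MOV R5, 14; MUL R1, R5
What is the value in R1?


Register state trace:
  MOV R1, 19  → R1 = 19
  MOV R5, 14  → R5 = 14
  MUL R1, R5  → R1 = 19 * 14 = 266
Final: R1 = 266

266


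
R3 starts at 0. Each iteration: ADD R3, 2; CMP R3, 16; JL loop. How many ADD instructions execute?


Loop trace (R3 starts at 0, target 16, step 2):
  ADD #1: R3 = 0 + 2 = 2  → 2 < 16, loop
  ADD #2: R3 = 2 + 2 = 4  → 4 < 16, loop
  ADD #3: R3 = 4 + 2 = 6  → 6 < 16, loop
  ADD #4: R3 = 6 + 2 = 8  → 8 < 16, loop
  ADD #5: R3 = 8 + 2 = 10  → 10 < 16, loop
  ADD #6: R3 = 10 + 2 = 12  → 12 < 16, loop
  ADD #7: R3 = 12 + 2 = 14  → 14 < 16, loop
  ADD #8: R3 = 14 + 2 = 16  → 16 >= 16, exit
Total ADD instructions: 8

8


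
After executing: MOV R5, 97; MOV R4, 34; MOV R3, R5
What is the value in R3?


Register state trace:
  MOV R5, 97  → R5 = 97
  MOV R4, 34  → R4 = 34
  MOV R3, R5  → R3 = 97
Final: R3 = 97

97


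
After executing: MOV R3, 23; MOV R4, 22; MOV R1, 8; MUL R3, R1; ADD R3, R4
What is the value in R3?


Register state trace:
  MOV R3, 23  → R3 = 23
  MOV R4, 22  → R4 = 22
  MOV R1, 8  → R1 = 8
  MUL R3, R1  → R3 = 23 * 8 = 184
  ADD R3, R4  → R3 = 184 + 22 = 206
Final: R3 = 206

206


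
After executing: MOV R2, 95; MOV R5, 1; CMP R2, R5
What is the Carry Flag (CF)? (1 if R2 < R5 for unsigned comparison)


Register state trace:
  MOV R2, 95  → R2 = 95
  MOV R5, 1  → R5 = 1
  CMP R2, R5  → unsigned 95 - 1: no borrow
  95 >= 1, so CF = 0
CF = 0

0


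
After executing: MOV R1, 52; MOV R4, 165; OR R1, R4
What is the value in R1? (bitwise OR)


Register state trace:
  MOV R1, 52  → R1 = 52 (0b00110100)
  MOV R4, 165  → R4 = 165 (0b10100101)
  OR R1, R4   → R1 = 52 OR 165 = 181 (0b10110101)
Final: R1 = 181

181


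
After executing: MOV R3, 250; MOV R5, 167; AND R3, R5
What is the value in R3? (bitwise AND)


Register state trace:
  MOV R3, 250  → R3 = 250 (0b11111010)
  MOV R5, 167  → R5 = 167 (0b10100111)
  AND R3, R5  → R3 = 250 AND 167 = 162 (0b10100010)
Final: R3 = 162

162


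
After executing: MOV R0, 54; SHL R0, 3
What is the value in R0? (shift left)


Register state trace:
  MOV R0, 54  → R0 = 54
  SHL R0, 3  → R0 = 54 << 3 = 54 * 2^3 = 432
Final: R0 = 432

432


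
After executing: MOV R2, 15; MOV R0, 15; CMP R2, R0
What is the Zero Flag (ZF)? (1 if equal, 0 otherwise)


Register state trace:
  MOV R2, 15  → R2 = 15
  MOV R0, 15  → R0 = 15
  CMP R2, R0  → computes 15 - 15 = 0
  Result is zero, so values are equal
ZF = 1

1


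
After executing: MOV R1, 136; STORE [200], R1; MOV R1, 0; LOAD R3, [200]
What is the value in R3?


Register and memory trace:
  MOV R1, 136  → R1 = 136
  STORE [200], R1  → mem[200] = 136
  MOV R1, 0  → R1 = 0
  LOAD R3, [200]  → R3 = mem[200] = 136
Final: R3 = 136

136


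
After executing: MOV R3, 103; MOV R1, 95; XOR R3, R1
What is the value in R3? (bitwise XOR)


Register state trace:
  MOV R3, 103  → R3 = 103 (0b01100111)
  MOV R1, 95  → R1 = 95 (0b01011111)
  XOR R3, R1  → R3 = 103 XOR 95 = 56 (0b00111000)
Final: R3 = 56

56


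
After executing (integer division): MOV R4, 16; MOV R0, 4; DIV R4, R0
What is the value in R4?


Register state trace:
  MOV R4, 16  → R4 = 16
  MOV R0, 4  → R0 = 4
  DIV R4, R0  → R4 = 16 // 4 = 4
Final: R4 = 4

4


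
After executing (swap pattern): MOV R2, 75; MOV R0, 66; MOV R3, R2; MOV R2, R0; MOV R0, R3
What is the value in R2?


Register state trace (swap pattern):
  MOV R2, 75  → R2 = 75
  MOV R0, 66  → R0 = 66
  MOV R3, R2  → R3 = 75  (save R2)
  MOV R2, R0  → R2 = 66  (R2 gets R0's value)
  MOV R0, R3  → R0 = 75  (R0 gets saved value)
Final: R2 = 66

66


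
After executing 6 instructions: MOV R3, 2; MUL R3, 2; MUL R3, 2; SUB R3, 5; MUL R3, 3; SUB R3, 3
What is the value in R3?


Register state trace:
  MOV R3, 2  → R3 = 2
  MUL R3, 2  → R3 = 2 * 2 = 4
  MUL R3, 2  → R3 = 4 * 2 = 8
  SUB R3, 5  → R3 = 8 - 5 = 3
  MUL R3, 3  → R3 = 3 * 3 = 9
  SUB R3, 3  → R3 = 9 - 3 = 6
Final: R3 = 6

6


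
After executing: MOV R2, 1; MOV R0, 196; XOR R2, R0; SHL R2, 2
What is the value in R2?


Register state trace:
  MOV R2, 1  → R2 = 1 (0b00000001)
  MOV R0, 196  → R0 = 196 (0b11000100)
  XOR R2, R0  → R2 = 1 XOR 196 = 197 (0b11000101)
  SHL R2, 2  → R2 = 197 << 2 = 788
Final: R2 = 788

788


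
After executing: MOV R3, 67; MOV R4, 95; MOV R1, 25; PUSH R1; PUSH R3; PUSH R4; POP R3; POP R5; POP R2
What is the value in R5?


Stack trace (top is rightmost):
  MOV R3, 67  → R3 = 67
  MOV R4, 95  → R4 = 95
  MOV R1, 25  → R1 = 25
  PUSH R1  → stack: [25]
  PUSH R3  → stack: [25, 67]
  PUSH R4  → stack: [25, 67, 95]
  POP R3  → R3 = 95, stack: [25, 67]
  POP R5  → R5 = 67, stack: [25]
  POP R2  → R2 = 25, stack: []
Final: R5 = 67

67


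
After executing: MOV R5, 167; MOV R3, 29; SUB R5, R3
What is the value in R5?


Register state trace:
  MOV R5, 167  → R5 = 167
  MOV R3, 29  → R3 = 29
  SUB R5, R3  → R5 = 167 - 29 = 138
Final: R5 = 138

138


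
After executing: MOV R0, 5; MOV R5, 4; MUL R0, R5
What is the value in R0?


Register state trace:
  MOV R0, 5  → R0 = 5
  MOV R5, 4  → R5 = 4
  MUL R0, R5  → R0 = 5 * 4 = 20
Final: R0 = 20

20


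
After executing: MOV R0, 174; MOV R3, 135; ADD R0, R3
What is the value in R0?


Register state trace:
  MOV R0, 174  → R0 = 174
  MOV R3, 135  → R3 = 135
  ADD R0, R3  → R0 = 174 + 135 = 309
Final: R0 = 309

309


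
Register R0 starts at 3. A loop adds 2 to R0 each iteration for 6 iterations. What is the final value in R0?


Starting value: R0 = 3
  Iter 1: R0 = 3 + 2 = 5
  Iter 2: R0 = 5 + 2 = 7
  Iter 3: R0 = 7 + 2 = 9
  Iter 4: R0 = 9 + 2 = 11
  Iter 5: R0 = 11 + 2 = 13
  Iter 6: R0 = 13 + 2 = 15
Final: R0 = 15

15


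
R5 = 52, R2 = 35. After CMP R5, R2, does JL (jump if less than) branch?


Trace:
  R5 = 52, R2 = 35
  CMP R5, R2  → compares 52 vs 35
  JL checks: is 52 less than 35?
  52 > 35, so condition is false
Branch taken: No

No


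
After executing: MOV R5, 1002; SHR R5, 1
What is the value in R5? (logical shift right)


Register state trace:
  MOV R5, 1002  → R5 = 1002
  SHR R5, 1  → R5 = 1002 >> 1 = 1002 // 2^1 = 501
Final: R5 = 501

501


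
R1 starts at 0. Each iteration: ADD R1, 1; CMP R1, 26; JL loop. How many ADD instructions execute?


Loop trace (R1 starts at 0, target 26, step 1):
  ADD #1: R1 = 0 + 1 = 1  → 1 < 26, loop
  ADD #2: R1 = 1 + 1 = 2  → 2 < 26, loop
  ADD #3: R1 = 2 + 1 = 3  → 3 < 26, loop
  ADD #4: R1 = 3 + 1 = 4  → 4 < 26, loop
  ADD #5: R1 = 4 + 1 = 5  → 5 < 26, loop
  ADD #6: R1 = 5 + 1 = 6  → 6 < 26, loop
  ADD #7: R1 = 6 + 1 = 7  → 7 < 26, loop
  ADD #8: R1 = 7 + 1 = 8  → 8 < 26, loop
  ADD #9: R1 = 8 + 1 = 9  → 9 < 26, loop
  ADD #10: R1 = 9 + 1 = 10  → 10 < 26, loop
  ADD #11: R1 = 10 + 1 = 11  → 11 < 26, loop
  ADD #12: R1 = 11 + 1 = 12  → 12 < 26, loop
  ADD #13: R1 = 12 + 1 = 13  → 13 < 26, loop
  ADD #14: R1 = 13 + 1 = 14  → 14 < 26, loop
  ADD #15: R1 = 14 + 1 = 15  → 15 < 26, loop
  ADD #16: R1 = 15 + 1 = 16  → 16 < 26, loop
  ADD #17: R1 = 16 + 1 = 17  → 17 < 26, loop
  ADD #18: R1 = 17 + 1 = 18  → 18 < 26, loop
  ADD #19: R1 = 18 + 1 = 19  → 19 < 26, loop
  ADD #20: R1 = 19 + 1 = 20  → 20 < 26, loop
  ADD #21: R1 = 20 + 1 = 21  → 21 < 26, loop
  ADD #22: R1 = 21 + 1 = 22  → 22 < 26, loop
  ADD #23: R1 = 22 + 1 = 23  → 23 < 26, loop
  ADD #24: R1 = 23 + 1 = 24  → 24 < 26, loop
  ADD #25: R1 = 24 + 1 = 25  → 25 < 26, loop
  ADD #26: R1 = 25 + 1 = 26  → 26 >= 26, exit
Total ADD instructions: 26

26


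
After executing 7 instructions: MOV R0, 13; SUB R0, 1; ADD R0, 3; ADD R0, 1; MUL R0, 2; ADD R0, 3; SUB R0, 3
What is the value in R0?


Register state trace:
  MOV R0, 13  → R0 = 13
  SUB R0, 1  → R0 = 13 - 1 = 12
  ADD R0, 3  → R0 = 12 + 3 = 15
  ADD R0, 1  → R0 = 15 + 1 = 16
  MUL R0, 2  → R0 = 16 * 2 = 32
  ADD R0, 3  → R0 = 32 + 3 = 35
  SUB R0, 3  → R0 = 35 - 3 = 32
Final: R0 = 32

32


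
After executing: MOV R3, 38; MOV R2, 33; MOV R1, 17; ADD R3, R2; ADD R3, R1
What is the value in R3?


Register state trace:
  MOV R3, 38  → R3 = 38
  MOV R2, 33  → R2 = 33
  MOV R1, 17  → R1 = 17
  ADD R3, R2  → R3 = 38 + 33 = 71
  ADD R3, R1  → R3 = 71 + 17 = 88
Final: R3 = 88

88


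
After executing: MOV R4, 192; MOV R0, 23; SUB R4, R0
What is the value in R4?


Register state trace:
  MOV R4, 192  → R4 = 192
  MOV R0, 23  → R0 = 23
  SUB R4, R0  → R4 = 192 - 23 = 169
Final: R4 = 169

169


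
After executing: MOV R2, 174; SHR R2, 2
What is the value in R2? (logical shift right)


Register state trace:
  MOV R2, 174  → R2 = 174
  SHR R2, 2  → R2 = 174 >> 2 = 174 // 2^2 = 43
Final: R2 = 43

43


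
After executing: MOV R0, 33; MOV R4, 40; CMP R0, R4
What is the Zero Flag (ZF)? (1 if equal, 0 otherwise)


Register state trace:
  MOV R0, 33  → R0 = 33
  MOV R4, 40  → R4 = 40
  CMP R0, R4  → computes 33 - 40 = -7
  Result is nonzero, so values are not equal
ZF = 0

0


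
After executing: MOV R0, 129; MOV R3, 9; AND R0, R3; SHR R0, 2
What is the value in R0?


Register state trace:
  MOV R0, 129  → R0 = 129 (0b10000001)
  MOV R3, 9  → R3 = 9 (0b00001001)
  AND R0, R3  → R0 = 129 AND 9 = 1 (0b00000001)
  SHR R0, 2  → R0 = 1 >> 2 = 0
Final: R0 = 0

0


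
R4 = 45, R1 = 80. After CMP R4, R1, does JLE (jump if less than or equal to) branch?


Trace:
  R4 = 45, R1 = 80
  CMP R4, R1  → compares 45 vs 80
  JLE checks: is 45 less than or equal to 80?
  45 < 80, so condition is true
Branch taken: Yes

Yes


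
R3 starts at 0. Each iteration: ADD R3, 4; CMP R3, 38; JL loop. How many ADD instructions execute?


Loop trace (R3 starts at 0, target 38, step 4):
  ADD #1: R3 = 0 + 4 = 4  → 4 < 38, loop
  ADD #2: R3 = 4 + 4 = 8  → 8 < 38, loop
  ADD #3: R3 = 8 + 4 = 12  → 12 < 38, loop
  ADD #4: R3 = 12 + 4 = 16  → 16 < 38, loop
  ADD #5: R3 = 16 + 4 = 20  → 20 < 38, loop
  ADD #6: R3 = 20 + 4 = 24  → 24 < 38, loop
  ADD #7: R3 = 24 + 4 = 28  → 28 < 38, loop
  ADD #8: R3 = 28 + 4 = 32  → 32 < 38, loop
  ADD #9: R3 = 32 + 4 = 36  → 36 < 38, loop
  ADD #10: R3 = 36 + 4 = 40  → 40 >= 38, exit
Total ADD instructions: 10

10


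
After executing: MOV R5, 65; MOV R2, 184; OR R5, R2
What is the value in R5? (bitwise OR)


Register state trace:
  MOV R5, 65  → R5 = 65 (0b01000001)
  MOV R2, 184  → R2 = 184 (0b10111000)
  OR R5, R2   → R5 = 65 OR 184 = 249 (0b11111001)
Final: R5 = 249

249


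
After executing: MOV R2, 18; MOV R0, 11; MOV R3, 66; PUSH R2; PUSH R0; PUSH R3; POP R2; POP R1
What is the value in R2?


Stack trace (top is rightmost):
  MOV R2, 18  → R2 = 18
  MOV R0, 11  → R0 = 11
  MOV R3, 66  → R3 = 66
  PUSH R2  → stack: [18]
  PUSH R0  → stack: [18, 11]
  PUSH R3  → stack: [18, 11, 66]
  POP R2  → R2 = 66, stack: [18, 11]
  POP R1  → R1 = 11, stack: [18]
Final: R2 = 66

66


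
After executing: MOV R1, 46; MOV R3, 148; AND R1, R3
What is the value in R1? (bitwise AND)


Register state trace:
  MOV R1, 46  → R1 = 46 (0b00101110)
  MOV R3, 148  → R3 = 148 (0b10010100)
  AND R1, R3  → R1 = 46 AND 148 = 4 (0b00000100)
Final: R1 = 4

4


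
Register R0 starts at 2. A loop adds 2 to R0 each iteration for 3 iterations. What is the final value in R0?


Starting value: R0 = 2
  Iter 1: R0 = 2 + 2 = 4
  Iter 2: R0 = 4 + 2 = 6
  Iter 3: R0 = 6 + 2 = 8
Final: R0 = 8

8
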